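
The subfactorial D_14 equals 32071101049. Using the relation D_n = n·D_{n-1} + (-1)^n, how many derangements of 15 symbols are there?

D_15 = 15·32071101049 - 1 = 481066515734.

481066515734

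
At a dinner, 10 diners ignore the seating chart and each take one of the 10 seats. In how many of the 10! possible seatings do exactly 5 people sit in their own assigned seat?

11088

Pick the 5 fixed positions: C(10,5) = 252 ways.
The other 5 form a derangement: !5 = 44.
Total: 252 × 44 = 11088.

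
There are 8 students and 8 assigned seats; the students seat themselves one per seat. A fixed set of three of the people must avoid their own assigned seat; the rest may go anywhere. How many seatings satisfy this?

Let A_j be the event that the j-th constrained one is fixed. By inclusion-exclusion over the 3 events:
Σ_{j=0}^{3} (-1)^j C(3,j)(8-j)!
= C(3,0)·8! - C(3,1)·7! + C(3,2)·6! - C(3,3)·5!
= 40320 - 15120 + 2160 - 120
= 27240

27240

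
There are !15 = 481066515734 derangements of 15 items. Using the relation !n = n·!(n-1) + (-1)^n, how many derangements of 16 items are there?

7697064251745

!16 = 16·481066515734 + 1 = 7697064251745.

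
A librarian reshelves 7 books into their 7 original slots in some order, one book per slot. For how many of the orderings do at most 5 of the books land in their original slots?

5039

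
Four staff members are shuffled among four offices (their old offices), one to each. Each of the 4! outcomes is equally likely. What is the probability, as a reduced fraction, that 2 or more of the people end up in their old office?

Favorable outcomes: Σ_{i≥2} C(4,i)·!(4-i) = 6·1 + 4·0 + 1·1 = 7.
Total outcomes: 4! = 24.
Probability = 7/24 = 7/24.

7/24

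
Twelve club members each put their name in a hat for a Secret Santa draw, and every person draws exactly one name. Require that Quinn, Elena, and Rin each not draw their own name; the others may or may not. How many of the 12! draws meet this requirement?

Let A_j be the event that the j-th constrained one is fixed. By inclusion-exclusion over the 3 events:
Σ_{j=0}^{3} (-1)^j C(3,j)(12-j)!
= C(3,0)·12! - C(3,1)·11! + C(3,2)·10! - C(3,3)·9!
= 479001600 - 119750400 + 10886400 - 362880
= 369774720

369774720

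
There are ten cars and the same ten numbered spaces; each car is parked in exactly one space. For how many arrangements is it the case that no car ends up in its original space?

Use !n = n·!(n-1) + (-1)^n.
!10 = 10·133496 + 1 = 1334961

1334961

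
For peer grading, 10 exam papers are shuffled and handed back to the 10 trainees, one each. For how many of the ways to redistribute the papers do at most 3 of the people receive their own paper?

Sum C(10,i)·!(10-i) for i = 0..3:
  i=0: C(10,0)·!10 = 1·1334961 = 1334961
  i=1: C(10,1)·!9 = 10·133496 = 1334960
  i=2: C(10,2)·!8 = 45·14833 = 667485
  i=3: C(10,3)·!7 = 120·1854 = 222480
Total = 3559886.

3559886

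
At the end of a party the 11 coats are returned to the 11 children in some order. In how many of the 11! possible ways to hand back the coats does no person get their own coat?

14684570

By inclusion-exclusion, !11 = Σ (-1)^k · 11!/k! for k=0..11
= 11! - 11!/1! + 11!/2! - 11!/3! + 11!/4! - 11!/5! + 11!/6! - 11!/7! + 11!/8! - 11!/9! + 11!/10! - 11!/11!
= 39916800 - 39916800 + 19958400 - 6652800 + 1663200 - 332640 + 55440 - 7920 + 990 - 110 + 11 - 1
= 14684570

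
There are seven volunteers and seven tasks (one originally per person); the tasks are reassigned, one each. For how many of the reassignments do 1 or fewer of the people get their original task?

3709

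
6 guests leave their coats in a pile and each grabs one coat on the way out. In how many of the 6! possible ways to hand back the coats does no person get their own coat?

265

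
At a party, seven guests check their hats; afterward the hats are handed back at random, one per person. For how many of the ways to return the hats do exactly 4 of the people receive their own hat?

Choose which 4 of the 7 are fixed: C(7,4) = 35.
The remaining 3 must be deranged: !3 = 2.
Total: 35 × 2 = 70.

70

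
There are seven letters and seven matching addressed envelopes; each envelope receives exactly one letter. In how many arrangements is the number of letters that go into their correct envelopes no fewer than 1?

3186

Sum C(7,i)·!(7-i) for i = 1..7:
  i=1: C(7,1)·!6 = 7·265 = 1855
  i=2: C(7,2)·!5 = 21·44 = 924
  i=3: C(7,3)·!4 = 35·9 = 315
  i=4: C(7,4)·!3 = 35·2 = 70
  i=5: C(7,5)·!2 = 21·1 = 21
  i=6: C(7,6)·!1 = 7·0 = 0
  i=7: C(7,7)·!0 = 1·1 = 1
Total = 3186.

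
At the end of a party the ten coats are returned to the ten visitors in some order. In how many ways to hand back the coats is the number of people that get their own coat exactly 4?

Pick the 4 fixed positions: C(10,4) = 210 ways.
The remaining 6 must be deranged: !6 = 265.
Total: 210 × 265 = 55650.

55650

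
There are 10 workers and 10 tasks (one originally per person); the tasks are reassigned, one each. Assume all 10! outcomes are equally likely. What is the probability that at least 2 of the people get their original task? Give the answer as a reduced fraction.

958879/3628800

Favorable outcomes: Σ_{i≥2} C(10,i)·!(10-i) = 45·14833 + 120·1854 + 210·265 + 252·44 + 210·9 + 120·2 + 45·1 + 10·0 + 1·1 = 958879.
Total outcomes: 10! = 3628800.
Probability = 958879/3628800 = 958879/3628800.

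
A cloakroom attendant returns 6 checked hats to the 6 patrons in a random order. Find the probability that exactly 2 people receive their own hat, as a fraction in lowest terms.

3/16

Favorable outcomes: C(6,2)·!4 = 15·9 = 135.
Total outcomes: 6! = 720.
Probability = 135/720 = 3/16.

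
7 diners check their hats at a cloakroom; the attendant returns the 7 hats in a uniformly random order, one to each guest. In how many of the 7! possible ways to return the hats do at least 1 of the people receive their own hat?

# with exactly i fixed is C(7,i)·!(7-i); sum over i=1..7:
  i=1: C(7,1)·!6 = 7·265 = 1855
  i=2: C(7,2)·!5 = 21·44 = 924
  i=3: C(7,3)·!4 = 35·9 = 315
  i=4: C(7,4)·!3 = 35·2 = 70
  i=5: C(7,5)·!2 = 21·1 = 21
  i=6: C(7,6)·!1 = 7·0 = 0
  i=7: C(7,7)·!0 = 1·1 = 1
Total = 3186.

3186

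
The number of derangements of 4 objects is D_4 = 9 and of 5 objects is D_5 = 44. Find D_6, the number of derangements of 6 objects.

265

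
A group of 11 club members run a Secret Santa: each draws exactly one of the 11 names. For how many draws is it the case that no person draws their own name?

!11 = 11! · Σ_{k=0}^{11} (-1)^k/k!
= 11! - 11!/1! + 11!/2! - 11!/3! + 11!/4! - 11!/5! + 11!/6! - 11!/7! + 11!/8! - 11!/9! + 11!/10! - 11!/11!
= 39916800 - 39916800 + 19958400 - 6652800 + 1663200 - 332640 + 55440 - 7920 + 990 - 110 + 11 - 1
= 14684570

14684570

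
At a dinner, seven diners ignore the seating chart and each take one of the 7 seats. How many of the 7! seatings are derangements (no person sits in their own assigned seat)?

1854

Use !n = (n-1)(!(n-1) + !(n-2)).
!7 = 6·(265 + 44) = 6·309 = 1854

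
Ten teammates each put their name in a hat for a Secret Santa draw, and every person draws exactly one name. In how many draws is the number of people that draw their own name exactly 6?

1890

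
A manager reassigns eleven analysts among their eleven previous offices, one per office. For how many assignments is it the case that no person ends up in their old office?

14684570

By inclusion-exclusion, !11 = Σ (-1)^k · 11!/k! for k=0..11
= 11! - 11!/1! + 11!/2! - 11!/3! + 11!/4! - 11!/5! + 11!/6! - 11!/7! + 11!/8! - 11!/9! + 11!/10! - 11!/11!
= 39916800 - 39916800 + 19958400 - 6652800 + 1663200 - 332640 + 55440 - 7920 + 990 - 110 + 11 - 1
= 14684570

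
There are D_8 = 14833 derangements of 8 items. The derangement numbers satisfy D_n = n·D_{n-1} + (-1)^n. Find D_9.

D_9 = 9·14833 - 1 = 133496.

133496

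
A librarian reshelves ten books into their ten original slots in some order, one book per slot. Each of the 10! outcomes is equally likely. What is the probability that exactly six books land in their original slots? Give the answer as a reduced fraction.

1/1920

Favorable outcomes: C(10,6)·!4 = 210·9 = 1890.
Total outcomes: 10! = 3628800.
Probability = 1890/3628800 = 1/1920.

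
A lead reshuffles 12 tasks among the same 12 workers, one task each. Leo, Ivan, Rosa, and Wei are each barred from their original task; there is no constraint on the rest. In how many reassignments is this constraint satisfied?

339696000

Let A_j be the event that the j-th constrained one is fixed. By inclusion-exclusion over the 4 events:
Σ_{j=0}^{4} (-1)^j C(4,j)(12-j)!
= C(4,0)·12! - C(4,1)·11! + C(4,2)·10! - C(4,3)·9! + C(4,4)·8!
= 479001600 - 159667200 + 21772800 - 1451520 + 40320
= 339696000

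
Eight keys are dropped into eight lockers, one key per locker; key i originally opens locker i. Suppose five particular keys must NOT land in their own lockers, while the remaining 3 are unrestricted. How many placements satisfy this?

Let A_j be the event that the j-th constrained one is fixed. By inclusion-exclusion over the 5 events:
Σ_{j=0}^{5} (-1)^j C(5,j)(8-j)!
= C(5,0)·8! - C(5,1)·7! + C(5,2)·6! - C(5,3)·5! + C(5,4)·4! - C(5,5)·3!
= 40320 - 25200 + 7200 - 1200 + 120 - 6
= 21234

21234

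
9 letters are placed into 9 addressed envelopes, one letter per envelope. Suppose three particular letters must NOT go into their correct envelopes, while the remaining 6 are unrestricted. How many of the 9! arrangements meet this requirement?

Let A_j be the event that the j-th constrained one is fixed. By inclusion-exclusion over the 3 events:
Σ_{j=0}^{3} (-1)^j C(3,j)(9-j)!
= C(3,0)·9! - C(3,1)·8! + C(3,2)·7! - C(3,3)·6!
= 362880 - 120960 + 15120 - 720
= 256320

256320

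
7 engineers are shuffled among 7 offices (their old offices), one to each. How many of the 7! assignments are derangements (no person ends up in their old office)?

1854

Recurrence: !7 = 7·!6 + (-1)^7.
!7 = 7·265 - 1 = 1854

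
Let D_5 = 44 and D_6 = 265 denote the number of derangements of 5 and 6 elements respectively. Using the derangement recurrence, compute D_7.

D_7 = (7-1)·(D_6 + D_5) = 6·(265 + 44) = 6·309 = 1854.

1854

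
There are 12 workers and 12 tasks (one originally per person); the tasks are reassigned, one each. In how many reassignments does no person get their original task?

176214841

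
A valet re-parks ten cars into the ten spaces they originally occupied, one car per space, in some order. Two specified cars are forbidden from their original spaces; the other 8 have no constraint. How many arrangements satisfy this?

2943360

Inclusion-exclusion on the 2 forbidden self-matches:
Σ_{j=0}^{2} (-1)^j C(2,j)(10-j)!
= C(2,0)·10! - C(2,1)·9! + C(2,2)·8!
= 3628800 - 725760 + 40320
= 2943360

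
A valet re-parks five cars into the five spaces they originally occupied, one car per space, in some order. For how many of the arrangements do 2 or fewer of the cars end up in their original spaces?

Sum C(5,i)·!(5-i) for i = 0..2:
  i=0: C(5,0)·!5 = 1·44 = 44
  i=1: C(5,1)·!4 = 5·9 = 45
  i=2: C(5,2)·!3 = 10·2 = 20
Total = 109.

109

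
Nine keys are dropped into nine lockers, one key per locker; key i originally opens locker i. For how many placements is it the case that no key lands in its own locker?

133496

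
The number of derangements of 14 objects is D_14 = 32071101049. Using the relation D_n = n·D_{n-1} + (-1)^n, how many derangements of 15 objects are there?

481066515734

D_15 = 15·32071101049 - 1 = 481066515734.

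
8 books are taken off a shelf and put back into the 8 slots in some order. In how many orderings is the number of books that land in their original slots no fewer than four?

# with exactly i fixed is C(8,i)·!(8-i); sum over i=4..8:
  i=4: C(8,4)·!4 = 70·9 = 630
  i=5: C(8,5)·!3 = 56·2 = 112
  i=6: C(8,6)·!2 = 28·1 = 28
  i=7: C(8,7)·!1 = 8·0 = 0
  i=8: C(8,8)·!0 = 1·1 = 1
Total = 771.

771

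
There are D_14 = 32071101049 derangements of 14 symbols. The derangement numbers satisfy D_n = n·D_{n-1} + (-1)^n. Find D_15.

D_15 = 15·32071101049 - 1 = 481066515734.

481066515734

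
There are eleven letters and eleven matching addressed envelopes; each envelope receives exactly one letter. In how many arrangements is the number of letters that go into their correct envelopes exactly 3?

2447445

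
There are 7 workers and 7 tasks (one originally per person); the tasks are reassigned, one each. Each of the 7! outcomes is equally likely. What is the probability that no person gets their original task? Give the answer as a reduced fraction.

Favorable outcomes: !7 = 1854.
Total outcomes: 7! = 5040.
Probability = 1854/5040 = 103/280.

103/280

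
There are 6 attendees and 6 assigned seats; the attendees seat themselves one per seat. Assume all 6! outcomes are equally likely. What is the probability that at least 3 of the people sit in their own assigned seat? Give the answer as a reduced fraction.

7/90

Favorable outcomes: Σ_{i≥3} C(6,i)·!(6-i) = 20·2 + 15·1 + 6·0 + 1·1 = 56.
Total outcomes: 6! = 720.
Probability = 56/720 = 7/90.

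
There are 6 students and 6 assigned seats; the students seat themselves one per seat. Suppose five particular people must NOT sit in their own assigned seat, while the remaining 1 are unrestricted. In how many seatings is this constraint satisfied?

Inclusion-exclusion on the 5 forbidden self-matches:
Σ_{j=0}^{5} (-1)^j C(5,j)(6-j)!
= C(5,0)·6! - C(5,1)·5! + C(5,2)·4! - C(5,3)·3! + C(5,4)·2! - C(5,5)·1!
= 720 - 600 + 240 - 60 + 10 - 1
= 309

309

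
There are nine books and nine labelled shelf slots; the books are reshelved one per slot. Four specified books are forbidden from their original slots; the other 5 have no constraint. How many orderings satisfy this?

Inclusion-exclusion on the 4 forbidden self-matches:
Σ_{j=0}^{4} (-1)^j C(4,j)(9-j)!
= C(4,0)·9! - C(4,1)·8! + C(4,2)·7! - C(4,3)·6! + C(4,4)·5!
= 362880 - 161280 + 30240 - 2880 + 120
= 229080

229080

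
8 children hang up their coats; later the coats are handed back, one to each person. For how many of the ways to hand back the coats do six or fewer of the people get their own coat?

40319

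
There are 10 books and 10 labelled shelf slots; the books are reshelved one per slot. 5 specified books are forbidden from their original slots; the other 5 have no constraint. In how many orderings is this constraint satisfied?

Let A_j be the event that the j-th constrained one is fixed. By inclusion-exclusion over the 5 events:
Σ_{j=0}^{5} (-1)^j C(5,j)(10-j)!
= C(5,0)·10! - C(5,1)·9! + C(5,2)·8! - C(5,3)·7! + C(5,4)·6! - C(5,5)·5!
= 3628800 - 1814400 + 403200 - 50400 + 3600 - 120
= 2170680

2170680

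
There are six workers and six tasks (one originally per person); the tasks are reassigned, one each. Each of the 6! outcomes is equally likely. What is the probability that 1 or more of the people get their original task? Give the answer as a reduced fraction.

Favorable outcomes: Σ_{i≥1} C(6,i)·!(6-i) = 6·44 + 15·9 + 20·2 + 15·1 + 6·0 + 1·1 = 455.
Total outcomes: 6! = 720.
Probability = 455/720 = 91/144.

91/144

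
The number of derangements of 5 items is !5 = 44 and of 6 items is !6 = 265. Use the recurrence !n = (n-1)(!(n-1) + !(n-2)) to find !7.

1854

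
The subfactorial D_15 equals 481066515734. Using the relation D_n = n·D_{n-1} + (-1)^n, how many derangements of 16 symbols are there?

7697064251745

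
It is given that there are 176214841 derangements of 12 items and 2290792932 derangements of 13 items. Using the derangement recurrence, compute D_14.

32071101049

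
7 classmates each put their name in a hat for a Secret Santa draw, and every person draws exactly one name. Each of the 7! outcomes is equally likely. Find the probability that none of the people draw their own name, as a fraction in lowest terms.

103/280

Favorable outcomes: !7 = 1854.
Total outcomes: 7! = 5040.
Probability = 1854/5040 = 103/280.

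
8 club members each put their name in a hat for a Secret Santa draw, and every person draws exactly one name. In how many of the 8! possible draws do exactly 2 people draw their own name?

7420

Pick the 2 fixed positions: C(8,2) = 28 ways.
The other 6 form a derangement: !6 = 265.
Total: 28 × 265 = 7420.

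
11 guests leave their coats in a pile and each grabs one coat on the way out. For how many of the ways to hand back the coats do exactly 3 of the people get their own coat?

2447445

Choose which 3 of the 11 are fixed: C(11,3) = 165.
The remaining 8 must be deranged: !8 = 14833.
Total: 165 × 14833 = 2447445.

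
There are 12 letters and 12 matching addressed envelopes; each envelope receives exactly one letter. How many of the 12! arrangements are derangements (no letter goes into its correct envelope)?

!12 = 12! · Σ_{k=0}^{12} (-1)^k/k!
= 12! - 12!/1! + 12!/2! - 12!/3! + 12!/4! - 12!/5! + 12!/6! - 12!/7! + 12!/8! - 12!/9! + 12!/10! - 12!/11! + 12!/12!
= 479001600 - 479001600 + 239500800 - 79833600 + 19958400 - 3991680 + 665280 - 95040 + 11880 - 1320 + 132 - 12 + 1
= 176214841

176214841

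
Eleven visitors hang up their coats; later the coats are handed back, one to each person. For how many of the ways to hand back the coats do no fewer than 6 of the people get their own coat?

# with exactly i fixed is C(11,i)·!(11-i); sum over i=6..11:
  i=6: C(11,6)·!5 = 462·44 = 20328
  i=7: C(11,7)·!4 = 330·9 = 2970
  i=8: C(11,8)·!3 = 165·2 = 330
  i=9: C(11,9)·!2 = 55·1 = 55
  i=10: C(11,10)·!1 = 11·0 = 0
  i=11: C(11,11)·!0 = 1·1 = 1
Total = 23684.

23684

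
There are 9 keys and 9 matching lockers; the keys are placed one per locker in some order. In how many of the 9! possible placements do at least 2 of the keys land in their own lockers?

# with exactly i fixed is C(9,i)·!(9-i); sum over i=2..9:
  i=2: C(9,2)·!7 = 36·1854 = 66744
  i=3: C(9,3)·!6 = 84·265 = 22260
  i=4: C(9,4)·!5 = 126·44 = 5544
  i=5: C(9,5)·!4 = 126·9 = 1134
  i=6: C(9,6)·!3 = 84·2 = 168
  i=7: C(9,7)·!2 = 36·1 = 36
  i=8: C(9,8)·!1 = 9·0 = 0
  i=9: C(9,9)·!0 = 1·1 = 1
Total = 95887.

95887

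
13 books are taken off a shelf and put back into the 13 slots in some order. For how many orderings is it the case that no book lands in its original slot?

2290792932

The number of derangements of 13 is !13 = Σ_{k=0}^{13} (-1)^k·13!/k!
= 13! - 13!/1! + 13!/2! - 13!/3! + 13!/4! - 13!/5! + 13!/6! - 13!/7! + 13!/8! - 13!/9! + 13!/10! - 13!/11! + 13!/12! - 13!/13!
= 6227020800 - 6227020800 + 3113510400 - 1037836800 + 259459200 - 51891840 + 8648640 - 1235520 + 154440 - 17160 + 1716 - 156 + 13 - 1
= 2290792932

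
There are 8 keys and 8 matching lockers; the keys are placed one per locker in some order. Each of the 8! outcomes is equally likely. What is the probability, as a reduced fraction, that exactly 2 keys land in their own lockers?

53/288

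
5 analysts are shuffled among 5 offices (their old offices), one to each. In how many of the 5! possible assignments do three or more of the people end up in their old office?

Sum C(5,i)·!(5-i) for i = 3..5:
  i=3: C(5,3)·!2 = 10·1 = 10
  i=4: C(5,4)·!1 = 5·0 = 0
  i=5: C(5,5)·!0 = 1·1 = 1
Total = 11.

11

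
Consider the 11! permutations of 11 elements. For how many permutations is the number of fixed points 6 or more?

Sum C(11,i)·!(11-i) for i = 6..11:
  i=6: C(11,6)·!5 = 462·44 = 20328
  i=7: C(11,7)·!4 = 330·9 = 2970
  i=8: C(11,8)·!3 = 165·2 = 330
  i=9: C(11,9)·!2 = 55·1 = 55
  i=10: C(11,10)·!1 = 11·0 = 0
  i=11: C(11,11)·!0 = 1·1 = 1
Total = 23684.

23684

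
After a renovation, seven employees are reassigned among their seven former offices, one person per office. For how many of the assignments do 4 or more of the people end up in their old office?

Sum C(7,i)·!(7-i) for i = 4..7:
  i=4: C(7,4)·!3 = 35·2 = 70
  i=5: C(7,5)·!2 = 21·1 = 21
  i=6: C(7,6)·!1 = 7·0 = 0
  i=7: C(7,7)·!0 = 1·1 = 1
Total = 92.

92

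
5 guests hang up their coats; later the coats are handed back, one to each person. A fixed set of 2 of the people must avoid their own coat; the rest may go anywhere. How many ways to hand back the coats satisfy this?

78

Inclusion-exclusion on the 2 forbidden self-matches:
Σ_{j=0}^{2} (-1)^j C(2,j)(5-j)!
= C(2,0)·5! - C(2,1)·4! + C(2,2)·3!
= 120 - 48 + 6
= 78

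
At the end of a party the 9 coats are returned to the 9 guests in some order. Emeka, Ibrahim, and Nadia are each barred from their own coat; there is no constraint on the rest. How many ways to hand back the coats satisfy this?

256320

Inclusion-exclusion on the 3 forbidden self-matches:
Σ_{j=0}^{3} (-1)^j C(3,j)(9-j)!
= C(3,0)·9! - C(3,1)·8! + C(3,2)·7! - C(3,3)·6!
= 362880 - 120960 + 15120 - 720
= 256320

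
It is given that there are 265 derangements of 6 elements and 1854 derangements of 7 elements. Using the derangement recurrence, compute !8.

!8 = (8-1)·(!7 + !6) = 7·(1854 + 265) = 7·2119 = 14833.

14833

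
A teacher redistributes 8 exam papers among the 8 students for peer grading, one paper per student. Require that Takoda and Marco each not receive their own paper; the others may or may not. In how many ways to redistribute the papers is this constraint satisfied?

Let A_j be the event that the j-th constrained one is fixed. By inclusion-exclusion over the 2 events:
Σ_{j=0}^{2} (-1)^j C(2,j)(8-j)!
= C(2,0)·8! - C(2,1)·7! + C(2,2)·6!
= 40320 - 10080 + 720
= 30960

30960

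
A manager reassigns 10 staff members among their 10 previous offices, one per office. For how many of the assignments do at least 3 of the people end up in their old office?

291394

Sum C(10,i)·!(10-i) for i = 3..10:
  i=3: C(10,3)·!7 = 120·1854 = 222480
  i=4: C(10,4)·!6 = 210·265 = 55650
  i=5: C(10,5)·!5 = 252·44 = 11088
  i=6: C(10,6)·!4 = 210·9 = 1890
  i=7: C(10,7)·!3 = 120·2 = 240
  i=8: C(10,8)·!2 = 45·1 = 45
  i=9: C(10,9)·!1 = 10·0 = 0
  i=10: C(10,10)·!0 = 1·1 = 1
Total = 291394.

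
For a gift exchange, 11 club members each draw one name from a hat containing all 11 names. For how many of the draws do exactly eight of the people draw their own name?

330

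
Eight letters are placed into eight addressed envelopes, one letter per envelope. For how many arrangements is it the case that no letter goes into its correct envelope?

14833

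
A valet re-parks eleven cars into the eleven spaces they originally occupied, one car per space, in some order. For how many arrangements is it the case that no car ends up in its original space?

14684570

The subfactorial !11 = [11!/e] (nearest integer).
11! = 39916800, and 39916800/e ≈ 14684570.08, so !11 = 14684570.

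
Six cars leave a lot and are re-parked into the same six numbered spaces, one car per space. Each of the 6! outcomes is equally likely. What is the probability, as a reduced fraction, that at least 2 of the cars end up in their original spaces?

Favorable outcomes: Σ_{i≥2} C(6,i)·!(6-i) = 15·9 + 20·2 + 15·1 + 6·0 + 1·1 = 191.
Total outcomes: 6! = 720.
Probability = 191/720 = 191/720.

191/720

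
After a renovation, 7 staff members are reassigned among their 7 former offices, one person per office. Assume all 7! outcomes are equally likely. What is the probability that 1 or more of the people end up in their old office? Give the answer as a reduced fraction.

Favorable outcomes: Σ_{i≥1} C(7,i)·!(7-i) = 7·265 + 21·44 + 35·9 + 35·2 + 21·1 + 7·0 + 1·1 = 3186.
Total outcomes: 7! = 5040.
Probability = 3186/5040 = 177/280.

177/280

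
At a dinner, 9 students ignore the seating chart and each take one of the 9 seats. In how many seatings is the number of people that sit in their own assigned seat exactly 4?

5544

Pick the 4 fixed positions: C(9,4) = 126 ways.
The other 5 form a derangement: !5 = 44.
Total: 126 × 44 = 5544.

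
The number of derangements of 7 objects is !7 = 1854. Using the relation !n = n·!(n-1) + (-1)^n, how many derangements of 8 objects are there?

14833

!8 = 8·1854 + 1 = 14833.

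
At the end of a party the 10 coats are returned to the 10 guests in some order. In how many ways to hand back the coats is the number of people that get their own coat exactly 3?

Choose which 3 of the 10 are fixed: C(10,3) = 120.
The remaining 7 must be deranged: !7 = 1854.
Total: 120 × 1854 = 222480.

222480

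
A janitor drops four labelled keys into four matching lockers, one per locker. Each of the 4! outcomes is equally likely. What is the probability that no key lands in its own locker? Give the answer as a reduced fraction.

3/8

Favorable outcomes: !4 = 9.
Total outcomes: 4! = 24.
Probability = 9/24 = 3/8.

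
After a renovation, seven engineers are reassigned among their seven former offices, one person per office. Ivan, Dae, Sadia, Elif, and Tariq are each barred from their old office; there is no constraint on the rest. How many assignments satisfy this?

Inclusion-exclusion on the 5 forbidden self-matches:
Σ_{j=0}^{5} (-1)^j C(5,j)(7-j)!
= C(5,0)·7! - C(5,1)·6! + C(5,2)·5! - C(5,3)·4! + C(5,4)·3! - C(5,5)·2!
= 5040 - 3600 + 1200 - 240 + 30 - 2
= 2428

2428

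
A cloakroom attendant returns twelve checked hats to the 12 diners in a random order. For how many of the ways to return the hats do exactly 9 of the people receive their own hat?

440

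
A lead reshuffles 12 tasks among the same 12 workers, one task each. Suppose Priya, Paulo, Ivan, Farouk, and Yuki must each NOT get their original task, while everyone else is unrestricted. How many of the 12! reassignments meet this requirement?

312273360

Inclusion-exclusion on the 5 forbidden self-matches:
Σ_{j=0}^{5} (-1)^j C(5,j)(12-j)!
= C(5,0)·12! - C(5,1)·11! + C(5,2)·10! - C(5,3)·9! + C(5,4)·8! - C(5,5)·7!
= 479001600 - 199584000 + 36288000 - 3628800 + 201600 - 5040
= 312273360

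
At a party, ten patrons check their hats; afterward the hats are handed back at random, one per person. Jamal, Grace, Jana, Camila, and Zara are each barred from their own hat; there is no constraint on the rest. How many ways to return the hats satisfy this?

2170680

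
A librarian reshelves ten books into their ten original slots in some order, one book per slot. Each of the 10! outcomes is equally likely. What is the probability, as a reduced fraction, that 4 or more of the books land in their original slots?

Favorable outcomes: Σ_{i≥4} C(10,i)·!(10-i) = 210·265 + 252·44 + 210·9 + 120·2 + 45·1 + 10·0 + 1·1 = 68914.
Total outcomes: 10! = 3628800.
Probability = 68914/3628800 = 34457/1814400.

34457/1814400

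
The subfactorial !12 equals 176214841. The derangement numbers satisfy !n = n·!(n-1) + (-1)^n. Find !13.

2290792932

!13 = 13·176214841 - 1 = 2290792932.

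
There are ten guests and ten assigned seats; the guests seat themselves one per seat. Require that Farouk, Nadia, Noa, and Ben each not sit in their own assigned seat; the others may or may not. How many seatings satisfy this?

2399760

Let A_j be the event that the j-th constrained one is fixed. By inclusion-exclusion over the 4 events:
Σ_{j=0}^{4} (-1)^j C(4,j)(10-j)!
= C(4,0)·10! - C(4,1)·9! + C(4,2)·8! - C(4,3)·7! + C(4,4)·6!
= 3628800 - 1451520 + 241920 - 20160 + 720
= 2399760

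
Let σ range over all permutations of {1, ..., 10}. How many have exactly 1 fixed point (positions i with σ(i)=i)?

1334960

Pick the single fixed position: C(10,1) = 10 ways.
The other 9 form a derangement: !9 = 133496.
Total: 10 × 133496 = 1334960.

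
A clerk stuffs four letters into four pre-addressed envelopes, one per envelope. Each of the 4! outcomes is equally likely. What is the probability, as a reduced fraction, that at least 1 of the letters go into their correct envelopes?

Favorable outcomes: Σ_{i≥1} C(4,i)·!(4-i) = 4·2 + 6·1 + 4·0 + 1·1 = 15.
Total outcomes: 4! = 24.
Probability = 15/24 = 5/8.

5/8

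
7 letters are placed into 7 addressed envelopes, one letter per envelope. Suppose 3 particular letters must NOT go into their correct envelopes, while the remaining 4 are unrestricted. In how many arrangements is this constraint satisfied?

Let A_j be the event that the j-th constrained one is fixed. By inclusion-exclusion over the 3 events:
Σ_{j=0}^{3} (-1)^j C(3,j)(7-j)!
= C(3,0)·7! - C(3,1)·6! + C(3,2)·5! - C(3,3)·4!
= 5040 - 2160 + 360 - 24
= 3216

3216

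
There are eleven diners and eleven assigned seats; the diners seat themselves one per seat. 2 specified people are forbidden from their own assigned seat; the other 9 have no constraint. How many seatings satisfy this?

33022080

Inclusion-exclusion on the 2 forbidden self-matches:
Σ_{j=0}^{2} (-1)^j C(2,j)(11-j)!
= C(2,0)·11! - C(2,1)·10! + C(2,2)·9!
= 39916800 - 7257600 + 362880
= 33022080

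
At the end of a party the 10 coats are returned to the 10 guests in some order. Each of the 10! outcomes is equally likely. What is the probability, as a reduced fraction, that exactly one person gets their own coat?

Favorable outcomes: C(10,1)·!9 = 10·133496 = 1334960.
Total outcomes: 10! = 3628800.
Probability = 1334960/3628800 = 16687/45360.

16687/45360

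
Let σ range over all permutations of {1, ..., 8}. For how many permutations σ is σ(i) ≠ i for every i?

14833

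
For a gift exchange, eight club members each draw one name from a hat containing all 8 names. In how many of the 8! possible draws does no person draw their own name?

14833

!8 = 8! · Σ_{k=0}^{8} (-1)^k/k!
= 8! - 8!/1! + 8!/2! - 8!/3! + 8!/4! - 8!/5! + 8!/6! - 8!/7! + 8!/8!
= 40320 - 40320 + 20160 - 6720 + 1680 - 336 + 56 - 8 + 1
= 14833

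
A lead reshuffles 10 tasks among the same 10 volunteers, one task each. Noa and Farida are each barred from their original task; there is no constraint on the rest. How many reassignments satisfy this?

Let A_j be the event that the j-th constrained one is fixed. By inclusion-exclusion over the 2 events:
Σ_{j=0}^{2} (-1)^j C(2,j)(10-j)!
= C(2,0)·10! - C(2,1)·9! + C(2,2)·8!
= 3628800 - 725760 + 40320
= 2943360

2943360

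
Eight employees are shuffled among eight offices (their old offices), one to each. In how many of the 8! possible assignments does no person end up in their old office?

Use !n = (n-1)(!(n-1) + !(n-2)).
!8 = 7·(1854 + 265) = 7·2119 = 14833

14833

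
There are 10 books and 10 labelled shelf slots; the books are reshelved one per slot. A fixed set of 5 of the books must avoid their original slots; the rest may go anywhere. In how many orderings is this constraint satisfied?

Let A_j be the event that the j-th constrained one is fixed. By inclusion-exclusion over the 5 events:
Σ_{j=0}^{5} (-1)^j C(5,j)(10-j)!
= C(5,0)·10! - C(5,1)·9! + C(5,2)·8! - C(5,3)·7! + C(5,4)·6! - C(5,5)·5!
= 3628800 - 1814400 + 403200 - 50400 + 3600 - 120
= 2170680

2170680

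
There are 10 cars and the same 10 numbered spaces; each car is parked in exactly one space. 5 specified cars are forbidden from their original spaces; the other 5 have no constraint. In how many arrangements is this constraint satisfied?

2170680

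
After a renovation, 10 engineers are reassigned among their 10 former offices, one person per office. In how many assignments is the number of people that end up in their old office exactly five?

11088

Pick the 5 fixed positions: C(10,5) = 252 ways.
The other 5 form a derangement: !5 = 44.
Total: 252 × 44 = 11088.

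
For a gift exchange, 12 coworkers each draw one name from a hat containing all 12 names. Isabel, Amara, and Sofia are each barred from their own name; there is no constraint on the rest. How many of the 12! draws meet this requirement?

369774720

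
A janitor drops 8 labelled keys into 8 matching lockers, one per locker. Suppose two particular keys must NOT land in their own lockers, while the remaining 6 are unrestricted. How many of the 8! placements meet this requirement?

Let A_j be the event that the j-th constrained one is fixed. By inclusion-exclusion over the 2 events:
Σ_{j=0}^{2} (-1)^j C(2,j)(8-j)!
= C(2,0)·8! - C(2,1)·7! + C(2,2)·6!
= 40320 - 10080 + 720
= 30960

30960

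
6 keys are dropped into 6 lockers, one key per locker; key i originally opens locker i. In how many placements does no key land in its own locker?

Use !n = (n-1)(!(n-1) + !(n-2)).
!6 = 5·(44 + 9) = 5·53 = 265

265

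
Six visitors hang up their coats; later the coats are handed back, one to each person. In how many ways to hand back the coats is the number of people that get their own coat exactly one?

264

Choose which one of the 6 is fixed: C(6,1) = 6.
The other 5 form a derangement: !5 = 44.
Total: 6 × 44 = 264.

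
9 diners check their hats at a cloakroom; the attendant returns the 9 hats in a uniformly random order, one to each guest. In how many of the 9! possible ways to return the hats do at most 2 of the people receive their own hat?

333737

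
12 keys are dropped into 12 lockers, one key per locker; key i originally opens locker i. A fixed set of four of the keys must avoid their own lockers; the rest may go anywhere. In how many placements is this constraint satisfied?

Let A_j be the event that the j-th constrained one is fixed. By inclusion-exclusion over the 4 events:
Σ_{j=0}^{4} (-1)^j C(4,j)(12-j)!
= C(4,0)·12! - C(4,1)·11! + C(4,2)·10! - C(4,3)·9! + C(4,4)·8!
= 479001600 - 159667200 + 21772800 - 1451520 + 40320
= 339696000

339696000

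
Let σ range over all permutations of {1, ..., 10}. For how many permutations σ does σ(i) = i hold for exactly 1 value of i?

Pick the single fixed position: C(10,1) = 10 ways.
The remaining 9 must be deranged: !9 = 133496.
Total: 10 × 133496 = 1334960.

1334960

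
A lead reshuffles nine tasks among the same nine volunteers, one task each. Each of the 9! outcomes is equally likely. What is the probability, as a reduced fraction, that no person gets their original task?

16687/45360

Favorable outcomes: !9 = 133496.
Total outcomes: 9! = 362880.
Probability = 133496/362880 = 16687/45360.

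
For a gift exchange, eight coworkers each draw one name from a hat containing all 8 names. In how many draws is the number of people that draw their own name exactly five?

112

Pick the 5 fixed positions: C(8,5) = 56 ways.
The remaining 3 must be deranged: !3 = 2.
Total: 56 × 2 = 112.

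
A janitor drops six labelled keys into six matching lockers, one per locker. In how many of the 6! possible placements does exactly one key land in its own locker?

Choose which one of the 6 is fixed: C(6,1) = 6.
The remaining 5 must be deranged: !5 = 44.
Total: 6 × 44 = 264.

264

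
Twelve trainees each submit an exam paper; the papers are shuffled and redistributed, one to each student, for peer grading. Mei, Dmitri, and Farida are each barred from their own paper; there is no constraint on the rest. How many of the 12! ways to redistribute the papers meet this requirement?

Inclusion-exclusion on the 3 forbidden self-matches:
Σ_{j=0}^{3} (-1)^j C(3,j)(12-j)!
= C(3,0)·12! - C(3,1)·11! + C(3,2)·10! - C(3,3)·9!
= 479001600 - 119750400 + 10886400 - 362880
= 369774720

369774720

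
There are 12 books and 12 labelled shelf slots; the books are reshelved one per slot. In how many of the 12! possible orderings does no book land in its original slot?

176214841

Use !n = n·!(n-1) + (-1)^n.
!12 = 12·14684570 + 1 = 176214841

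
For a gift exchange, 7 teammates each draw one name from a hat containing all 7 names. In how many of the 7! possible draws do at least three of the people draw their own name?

407

Sum C(7,i)·!(7-i) for i = 3..7:
  i=3: C(7,3)·!4 = 35·9 = 315
  i=4: C(7,4)·!3 = 35·2 = 70
  i=5: C(7,5)·!2 = 21·1 = 21
  i=6: C(7,6)·!1 = 7·0 = 0
  i=7: C(7,7)·!0 = 1·1 = 1
Total = 407.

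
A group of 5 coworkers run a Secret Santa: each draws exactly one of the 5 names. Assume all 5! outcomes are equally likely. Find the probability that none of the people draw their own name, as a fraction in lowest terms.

11/30

Favorable outcomes: !5 = 44.
Total outcomes: 5! = 120.
Probability = 44/120 = 11/30.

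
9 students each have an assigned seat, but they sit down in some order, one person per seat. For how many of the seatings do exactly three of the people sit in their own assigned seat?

Pick the 3 fixed positions: C(9,3) = 84 ways.
The other 6 form a derangement: !6 = 265.
Total: 84 × 265 = 22260.

22260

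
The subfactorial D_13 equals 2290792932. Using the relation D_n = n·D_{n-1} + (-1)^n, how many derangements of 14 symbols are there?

D_14 = 14·2290792932 + 1 = 32071101049.

32071101049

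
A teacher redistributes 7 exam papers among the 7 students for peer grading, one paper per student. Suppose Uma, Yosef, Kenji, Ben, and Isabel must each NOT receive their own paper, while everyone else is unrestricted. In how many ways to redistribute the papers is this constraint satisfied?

2428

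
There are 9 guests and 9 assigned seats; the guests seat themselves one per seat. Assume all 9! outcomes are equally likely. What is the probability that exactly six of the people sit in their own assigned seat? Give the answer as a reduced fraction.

Favorable outcomes: C(9,6)·!3 = 84·2 = 168.
Total outcomes: 9! = 362880.
Probability = 168/362880 = 1/2160.

1/2160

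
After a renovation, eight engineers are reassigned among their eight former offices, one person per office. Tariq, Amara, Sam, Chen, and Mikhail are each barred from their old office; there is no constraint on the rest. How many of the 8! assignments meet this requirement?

21234

Let A_j be the event that the j-th constrained one is fixed. By inclusion-exclusion over the 5 events:
Σ_{j=0}^{5} (-1)^j C(5,j)(8-j)!
= C(5,0)·8! - C(5,1)·7! + C(5,2)·6! - C(5,3)·5! + C(5,4)·4! - C(5,5)·3!
= 40320 - 25200 + 7200 - 1200 + 120 - 6
= 21234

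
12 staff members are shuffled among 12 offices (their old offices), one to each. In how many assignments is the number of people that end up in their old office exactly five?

1468368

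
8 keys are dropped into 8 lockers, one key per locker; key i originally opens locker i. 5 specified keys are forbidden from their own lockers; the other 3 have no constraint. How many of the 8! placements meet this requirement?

21234

Let A_j be the event that the j-th constrained one is fixed. By inclusion-exclusion over the 5 events:
Σ_{j=0}^{5} (-1)^j C(5,j)(8-j)!
= C(5,0)·8! - C(5,1)·7! + C(5,2)·6! - C(5,3)·5! + C(5,4)·4! - C(5,5)·3!
= 40320 - 25200 + 7200 - 1200 + 120 - 6
= 21234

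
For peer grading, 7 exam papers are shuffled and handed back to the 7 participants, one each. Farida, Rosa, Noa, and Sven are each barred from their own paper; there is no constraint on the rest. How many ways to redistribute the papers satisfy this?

Inclusion-exclusion on the 4 forbidden self-matches:
Σ_{j=0}^{4} (-1)^j C(4,j)(7-j)!
= C(4,0)·7! - C(4,1)·6! + C(4,2)·5! - C(4,3)·4! + C(4,4)·3!
= 5040 - 2880 + 720 - 96 + 6
= 2790

2790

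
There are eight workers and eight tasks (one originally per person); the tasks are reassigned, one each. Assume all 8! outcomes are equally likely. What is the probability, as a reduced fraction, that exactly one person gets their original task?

103/280

Favorable outcomes: C(8,1)·!7 = 8·1854 = 14832.
Total outcomes: 8! = 40320.
Probability = 14832/40320 = 103/280.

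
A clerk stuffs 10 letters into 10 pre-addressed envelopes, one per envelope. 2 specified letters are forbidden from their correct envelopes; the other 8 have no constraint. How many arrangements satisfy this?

2943360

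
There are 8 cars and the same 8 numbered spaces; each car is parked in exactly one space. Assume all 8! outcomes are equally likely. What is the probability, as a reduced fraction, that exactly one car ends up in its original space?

103/280

Favorable outcomes: C(8,1)·!7 = 8·1854 = 14832.
Total outcomes: 8! = 40320.
Probability = 14832/40320 = 103/280.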